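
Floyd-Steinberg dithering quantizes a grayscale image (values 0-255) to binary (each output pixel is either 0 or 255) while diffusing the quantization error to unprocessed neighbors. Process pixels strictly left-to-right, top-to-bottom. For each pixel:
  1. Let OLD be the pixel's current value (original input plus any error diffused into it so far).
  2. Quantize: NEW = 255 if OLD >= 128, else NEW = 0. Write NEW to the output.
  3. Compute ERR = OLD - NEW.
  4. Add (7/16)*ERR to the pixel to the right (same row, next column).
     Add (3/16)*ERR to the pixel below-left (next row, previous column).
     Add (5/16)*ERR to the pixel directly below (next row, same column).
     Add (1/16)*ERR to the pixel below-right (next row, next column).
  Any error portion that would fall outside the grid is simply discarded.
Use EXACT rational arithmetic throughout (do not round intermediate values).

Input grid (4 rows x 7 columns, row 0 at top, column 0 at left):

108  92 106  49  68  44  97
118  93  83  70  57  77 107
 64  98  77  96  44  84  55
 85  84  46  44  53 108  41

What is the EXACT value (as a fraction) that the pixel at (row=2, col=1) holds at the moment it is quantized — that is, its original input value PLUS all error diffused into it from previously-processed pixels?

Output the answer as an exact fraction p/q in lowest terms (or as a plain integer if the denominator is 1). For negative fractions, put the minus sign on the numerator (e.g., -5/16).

(0,0): OLD=108 → NEW=0, ERR=108
(0,1): OLD=557/4 → NEW=255, ERR=-463/4
(0,2): OLD=3543/64 → NEW=0, ERR=3543/64
(0,3): OLD=74977/1024 → NEW=0, ERR=74977/1024
(0,4): OLD=1638951/16384 → NEW=0, ERR=1638951/16384
(0,5): OLD=23006993/262144 → NEW=0, ERR=23006993/262144
(0,6): OLD=567896439/4194304 → NEW=255, ERR=-501651081/4194304
(1,0): OLD=8323/64 → NEW=255, ERR=-7997/64
(1,1): OLD=9877/512 → NEW=0, ERR=9877/512
(1,2): OLD=1887993/16384 → NEW=0, ERR=1887993/16384
(1,3): OLD=10847013/65536 → NEW=255, ERR=-5864667/65536
(1,4): OLD=294195823/4194304 → NEW=0, ERR=294195823/4194304
(1,5): OLD=3990965471/33554432 → NEW=0, ERR=3990965471/33554432
(1,6): OLD=68260797745/536870912 → NEW=0, ERR=68260797745/536870912
(2,0): OLD=234039/8192 → NEW=0, ERR=234039/8192
(2,1): OLD=34163725/262144 → NEW=255, ERR=-32682995/262144
Target (2,1): original=98, with diffused error = 34163725/262144

Answer: 34163725/262144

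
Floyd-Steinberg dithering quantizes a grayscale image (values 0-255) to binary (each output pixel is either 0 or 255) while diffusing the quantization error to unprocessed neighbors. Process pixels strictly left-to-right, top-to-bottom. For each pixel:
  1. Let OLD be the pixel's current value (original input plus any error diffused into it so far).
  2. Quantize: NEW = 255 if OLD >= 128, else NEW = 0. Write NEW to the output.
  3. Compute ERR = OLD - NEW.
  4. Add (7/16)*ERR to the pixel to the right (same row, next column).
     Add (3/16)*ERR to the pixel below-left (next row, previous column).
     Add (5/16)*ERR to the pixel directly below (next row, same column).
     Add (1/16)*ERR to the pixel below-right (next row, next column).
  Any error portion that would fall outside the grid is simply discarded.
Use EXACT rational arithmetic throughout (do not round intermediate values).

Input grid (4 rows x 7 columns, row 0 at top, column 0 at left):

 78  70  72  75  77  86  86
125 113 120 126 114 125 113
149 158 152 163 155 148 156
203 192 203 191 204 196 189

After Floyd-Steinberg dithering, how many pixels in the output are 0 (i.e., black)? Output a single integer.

Answer: 12

Derivation:
(0,0): OLD=78 → NEW=0, ERR=78
(0,1): OLD=833/8 → NEW=0, ERR=833/8
(0,2): OLD=15047/128 → NEW=0, ERR=15047/128
(0,3): OLD=258929/2048 → NEW=0, ERR=258929/2048
(0,4): OLD=4335639/32768 → NEW=255, ERR=-4020201/32768
(0,5): OLD=16947361/524288 → NEW=0, ERR=16947361/524288
(0,6): OLD=840051815/8388608 → NEW=0, ERR=840051815/8388608
(1,0): OLD=21619/128 → NEW=255, ERR=-11021/128
(1,1): OLD=138021/1024 → NEW=255, ERR=-123099/1024
(1,2): OLD=4402569/32768 → NEW=255, ERR=-3953271/32768
(1,3): OLD=12723285/131072 → NEW=0, ERR=12723285/131072
(1,4): OLD=1108065119/8388608 → NEW=255, ERR=-1031029921/8388608
(1,5): OLD=6203389711/67108864 → NEW=0, ERR=6203389711/67108864
(1,6): OLD=200527888897/1073741824 → NEW=255, ERR=-73276276223/1073741824
(2,0): OLD=1631079/16384 → NEW=0, ERR=1631079/16384
(2,1): OLD=71295581/524288 → NEW=255, ERR=-62397859/524288
(2,2): OLD=611674455/8388608 → NEW=0, ERR=611674455/8388608
(2,3): OLD=13062767455/67108864 → NEW=255, ERR=-4049992865/67108864
(2,4): OLD=60981663439/536870912 → NEW=0, ERR=60981663439/536870912
(2,5): OLD=3540834445701/17179869184 → NEW=255, ERR=-840032196219/17179869184
(2,6): OLD=32726693777907/274877906944 → NEW=0, ERR=32726693777907/274877906944
(3,0): OLD=1776666487/8388608 → NEW=255, ERR=-362428553/8388608
(3,1): OLD=10455555499/67108864 → NEW=255, ERR=-6657204821/67108864
(3,2): OLD=87849615089/536870912 → NEW=255, ERR=-49052467471/536870912
(3,3): OLD=339350668903/2147483648 → NEW=255, ERR=-208257661337/2147483648
(3,4): OLD=50612835369847/274877906944 → NEW=255, ERR=-19481030900873/274877906944
(3,5): OLD=393925008593621/2199023255552 → NEW=255, ERR=-166825921572139/2199023255552
(3,6): OLD=6683608503784523/35184372088832 → NEW=255, ERR=-2288406378867637/35184372088832
Output grid:
  Row 0: ....#..  (6 black, running=6)
  Row 1: ###.#.#  (2 black, running=8)
  Row 2: .#.#.#.  (4 black, running=12)
  Row 3: #######  (0 black, running=12)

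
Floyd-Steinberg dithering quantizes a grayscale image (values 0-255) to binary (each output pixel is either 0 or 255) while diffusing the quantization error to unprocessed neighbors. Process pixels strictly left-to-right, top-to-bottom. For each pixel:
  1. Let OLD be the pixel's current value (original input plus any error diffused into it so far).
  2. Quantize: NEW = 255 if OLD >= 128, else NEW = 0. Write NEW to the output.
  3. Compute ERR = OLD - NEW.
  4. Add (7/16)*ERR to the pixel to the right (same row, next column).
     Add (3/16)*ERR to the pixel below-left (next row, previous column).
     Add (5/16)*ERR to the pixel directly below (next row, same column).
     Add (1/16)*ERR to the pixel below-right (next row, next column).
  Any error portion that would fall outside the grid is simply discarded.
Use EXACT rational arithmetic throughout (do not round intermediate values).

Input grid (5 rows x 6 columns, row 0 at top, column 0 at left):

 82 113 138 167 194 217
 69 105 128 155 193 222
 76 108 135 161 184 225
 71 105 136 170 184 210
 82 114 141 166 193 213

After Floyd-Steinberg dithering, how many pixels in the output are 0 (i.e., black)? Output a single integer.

Answer: 12

Derivation:
(0,0): OLD=82 → NEW=0, ERR=82
(0,1): OLD=1191/8 → NEW=255, ERR=-849/8
(0,2): OLD=11721/128 → NEW=0, ERR=11721/128
(0,3): OLD=424063/2048 → NEW=255, ERR=-98177/2048
(0,4): OLD=5669753/32768 → NEW=255, ERR=-2686087/32768
(0,5): OLD=94967887/524288 → NEW=255, ERR=-38725553/524288
(1,0): OLD=9565/128 → NEW=0, ERR=9565/128
(1,1): OLD=129867/1024 → NEW=0, ERR=129867/1024
(1,2): OLD=6438247/32768 → NEW=255, ERR=-1917593/32768
(1,3): OLD=13732411/131072 → NEW=0, ERR=13732411/131072
(1,4): OLD=1647311921/8388608 → NEW=255, ERR=-491783119/8388608
(1,5): OLD=22568171271/134217728 → NEW=255, ERR=-11657349369/134217728
(2,0): OLD=2017385/16384 → NEW=0, ERR=2017385/16384
(2,1): OLD=102341075/524288 → NEW=255, ERR=-31352365/524288
(2,2): OLD=990868921/8388608 → NEW=0, ERR=990868921/8388608
(2,3): OLD=15486627505/67108864 → NEW=255, ERR=-1626132815/67108864
(2,4): OLD=312118423059/2147483648 → NEW=255, ERR=-235489907181/2147483648
(2,5): OLD=5024027354549/34359738368 → NEW=255, ERR=-3737705929291/34359738368
(3,0): OLD=824315673/8388608 → NEW=0, ERR=824315673/8388608
(3,1): OLD=10680194917/67108864 → NEW=255, ERR=-6432565403/67108864
(3,2): OLD=65872092959/536870912 → NEW=0, ERR=65872092959/536870912
(3,3): OLD=6972585597245/34359738368 → NEW=255, ERR=-1789147686595/34359738368
(3,4): OLD=28873072792797/274877906944 → NEW=0, ERR=28873072792797/274877906944
(3,5): OLD=946050331590611/4398046511104 → NEW=255, ERR=-175451528740909/4398046511104
(4,0): OLD=101721760279/1073741824 → NEW=0, ERR=101721760279/1073741824
(4,1): OLD=2656697140587/17179869184 → NEW=255, ERR=-1724169501333/17179869184
(4,2): OLD=65795349940305/549755813888 → NEW=0, ERR=65795349940305/549755813888
(4,3): OLD=2018278536287861/8796093022208 → NEW=255, ERR=-224725184375179/8796093022208
(4,4): OLD=28698219628585797/140737488355328 → NEW=255, ERR=-7189839902022843/140737488355328
(4,5): OLD=416015249672164547/2251799813685248 → NEW=255, ERR=-158193702817573693/2251799813685248
Output grid:
  Row 0: .#.###  (2 black, running=2)
  Row 1: ..#.##  (3 black, running=5)
  Row 2: .#.###  (2 black, running=7)
  Row 3: .#.#.#  (3 black, running=10)
  Row 4: .#.###  (2 black, running=12)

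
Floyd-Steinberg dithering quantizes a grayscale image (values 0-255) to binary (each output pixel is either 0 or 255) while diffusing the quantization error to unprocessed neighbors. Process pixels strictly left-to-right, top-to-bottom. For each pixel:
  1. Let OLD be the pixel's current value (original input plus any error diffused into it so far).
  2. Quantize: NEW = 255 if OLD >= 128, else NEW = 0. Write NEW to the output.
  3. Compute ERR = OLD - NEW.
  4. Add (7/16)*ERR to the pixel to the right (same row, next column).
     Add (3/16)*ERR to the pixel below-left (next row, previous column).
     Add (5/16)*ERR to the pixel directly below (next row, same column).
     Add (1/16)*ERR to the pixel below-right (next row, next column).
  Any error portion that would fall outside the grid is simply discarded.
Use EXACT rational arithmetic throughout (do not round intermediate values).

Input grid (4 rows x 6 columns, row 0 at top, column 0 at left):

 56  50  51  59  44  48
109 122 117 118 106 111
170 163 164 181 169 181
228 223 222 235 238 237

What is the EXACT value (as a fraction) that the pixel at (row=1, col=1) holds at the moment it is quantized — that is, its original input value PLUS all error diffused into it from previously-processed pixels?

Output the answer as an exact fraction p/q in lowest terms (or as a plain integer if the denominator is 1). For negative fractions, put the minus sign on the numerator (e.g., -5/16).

(0,0): OLD=56 → NEW=0, ERR=56
(0,1): OLD=149/2 → NEW=0, ERR=149/2
(0,2): OLD=2675/32 → NEW=0, ERR=2675/32
(0,3): OLD=48933/512 → NEW=0, ERR=48933/512
(0,4): OLD=702979/8192 → NEW=0, ERR=702979/8192
(0,5): OLD=11212309/131072 → NEW=0, ERR=11212309/131072
(1,0): OLD=4495/32 → NEW=255, ERR=-3665/32
(1,1): OLD=29273/256 → NEW=0, ERR=29273/256
Target (1,1): original=122, with diffused error = 29273/256

Answer: 29273/256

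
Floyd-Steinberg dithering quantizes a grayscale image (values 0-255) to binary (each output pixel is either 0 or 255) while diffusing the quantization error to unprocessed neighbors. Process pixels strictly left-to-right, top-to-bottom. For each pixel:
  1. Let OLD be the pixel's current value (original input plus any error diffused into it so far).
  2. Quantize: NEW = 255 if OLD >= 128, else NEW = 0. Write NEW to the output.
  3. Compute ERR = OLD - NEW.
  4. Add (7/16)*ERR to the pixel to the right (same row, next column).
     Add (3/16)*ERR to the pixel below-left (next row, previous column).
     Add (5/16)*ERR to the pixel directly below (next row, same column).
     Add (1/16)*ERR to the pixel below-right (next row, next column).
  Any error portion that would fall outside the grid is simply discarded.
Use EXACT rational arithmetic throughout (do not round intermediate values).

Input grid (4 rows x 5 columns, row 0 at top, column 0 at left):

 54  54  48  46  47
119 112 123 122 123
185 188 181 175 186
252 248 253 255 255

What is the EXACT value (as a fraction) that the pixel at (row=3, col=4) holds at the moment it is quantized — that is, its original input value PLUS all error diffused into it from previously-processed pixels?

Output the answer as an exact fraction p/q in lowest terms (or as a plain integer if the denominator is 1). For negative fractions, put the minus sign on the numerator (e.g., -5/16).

(0,0): OLD=54 → NEW=0, ERR=54
(0,1): OLD=621/8 → NEW=0, ERR=621/8
(0,2): OLD=10491/128 → NEW=0, ERR=10491/128
(0,3): OLD=167645/2048 → NEW=0, ERR=167645/2048
(0,4): OLD=2713611/32768 → NEW=0, ERR=2713611/32768
(1,0): OLD=19255/128 → NEW=255, ERR=-13385/128
(1,1): OLD=111873/1024 → NEW=0, ERR=111873/1024
(1,2): OLD=7097877/32768 → NEW=255, ERR=-1257963/32768
(1,3): OLD=19848881/131072 → NEW=255, ERR=-13574479/131072
(1,4): OLD=227929843/2097152 → NEW=0, ERR=227929843/2097152
(2,0): OLD=2831259/16384 → NEW=255, ERR=-1346661/16384
(2,1): OLD=90412121/524288 → NEW=255, ERR=-43281319/524288
(2,2): OLD=1009117003/8388608 → NEW=0, ERR=1009117003/8388608
(2,3): OLD=28621207729/134217728 → NEW=255, ERR=-5604312911/134217728
(2,4): OLD=419239051415/2147483648 → NEW=255, ERR=-128369278825/2147483648
(3,0): OLD=1768619499/8388608 → NEW=255, ERR=-370475541/8388608
(3,1): OLD=14784011407/67108864 → NEW=255, ERR=-2328748913/67108864
(3,2): OLD=563547282005/2147483648 → NEW=255, ERR=15938951765/2147483648
(3,3): OLD=1037273378701/4294967296 → NEW=255, ERR=-57943281779/4294967296
(3,4): OLD=15654832793825/68719476736 → NEW=255, ERR=-1868633773855/68719476736
Target (3,4): original=255, with diffused error = 15654832793825/68719476736

Answer: 15654832793825/68719476736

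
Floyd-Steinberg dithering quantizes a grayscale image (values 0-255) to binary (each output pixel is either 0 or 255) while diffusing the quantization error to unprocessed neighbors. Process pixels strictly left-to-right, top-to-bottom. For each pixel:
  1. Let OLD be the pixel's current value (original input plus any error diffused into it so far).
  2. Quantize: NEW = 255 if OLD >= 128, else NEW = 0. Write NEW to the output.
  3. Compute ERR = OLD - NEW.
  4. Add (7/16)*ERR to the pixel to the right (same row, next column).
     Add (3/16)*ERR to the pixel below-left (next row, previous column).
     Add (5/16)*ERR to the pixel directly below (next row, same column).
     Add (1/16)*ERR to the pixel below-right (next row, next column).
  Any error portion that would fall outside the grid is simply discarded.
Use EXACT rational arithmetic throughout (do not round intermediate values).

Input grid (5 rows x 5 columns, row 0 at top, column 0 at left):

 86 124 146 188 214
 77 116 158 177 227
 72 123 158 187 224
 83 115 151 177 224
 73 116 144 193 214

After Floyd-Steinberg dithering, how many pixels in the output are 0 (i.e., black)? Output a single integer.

(0,0): OLD=86 → NEW=0, ERR=86
(0,1): OLD=1293/8 → NEW=255, ERR=-747/8
(0,2): OLD=13459/128 → NEW=0, ERR=13459/128
(0,3): OLD=479237/2048 → NEW=255, ERR=-43003/2048
(0,4): OLD=6711331/32768 → NEW=255, ERR=-1644509/32768
(1,0): OLD=11055/128 → NEW=0, ERR=11055/128
(1,1): OLD=153289/1024 → NEW=255, ERR=-107831/1024
(1,2): OLD=4424189/32768 → NEW=255, ERR=-3931651/32768
(1,3): OLD=15087289/131072 → NEW=0, ERR=15087289/131072
(1,4): OLD=546022155/2097152 → NEW=255, ERR=11248395/2097152
(2,0): OLD=1298355/16384 → NEW=0, ERR=1298355/16384
(2,1): OLD=56446561/524288 → NEW=0, ERR=56446561/524288
(2,2): OLD=1531831907/8388608 → NEW=255, ERR=-607263133/8388608
(2,3): OLD=24804283769/134217728 → NEW=255, ERR=-9421236871/134217728
(2,4): OLD=434136549391/2147483648 → NEW=255, ERR=-113471780849/2147483648
(3,0): OLD=1073330947/8388608 → NEW=0, ERR=1073330947/8388608
(3,1): OLD=13153524295/67108864 → NEW=255, ERR=-3959236025/67108864
(3,2): OLD=206446284861/2147483648 → NEW=0, ERR=206446284861/2147483648
(3,3): OLD=784653003861/4294967296 → NEW=255, ERR=-310563656619/4294967296
(3,4): OLD=11783019804169/68719476736 → NEW=255, ERR=-5740446763511/68719476736
(4,0): OLD=109438682957/1073741824 → NEW=0, ERR=109438682957/1073741824
(4,1): OLD=5778505025101/34359738368 → NEW=255, ERR=-2983228258739/34359738368
(4,2): OLD=65317285573923/549755813888 → NEW=0, ERR=65317285573923/549755813888
(4,3): OLD=1871185738667597/8796093022208 → NEW=255, ERR=-371817981995443/8796093022208
(4,4): OLD=23205176336669339/140737488355328 → NEW=255, ERR=-12682883193939301/140737488355328
Output grid:
  Row 0: .#.##  (2 black, running=2)
  Row 1: .##.#  (2 black, running=4)
  Row 2: ..###  (2 black, running=6)
  Row 3: .#.##  (2 black, running=8)
  Row 4: .#.##  (2 black, running=10)

Answer: 10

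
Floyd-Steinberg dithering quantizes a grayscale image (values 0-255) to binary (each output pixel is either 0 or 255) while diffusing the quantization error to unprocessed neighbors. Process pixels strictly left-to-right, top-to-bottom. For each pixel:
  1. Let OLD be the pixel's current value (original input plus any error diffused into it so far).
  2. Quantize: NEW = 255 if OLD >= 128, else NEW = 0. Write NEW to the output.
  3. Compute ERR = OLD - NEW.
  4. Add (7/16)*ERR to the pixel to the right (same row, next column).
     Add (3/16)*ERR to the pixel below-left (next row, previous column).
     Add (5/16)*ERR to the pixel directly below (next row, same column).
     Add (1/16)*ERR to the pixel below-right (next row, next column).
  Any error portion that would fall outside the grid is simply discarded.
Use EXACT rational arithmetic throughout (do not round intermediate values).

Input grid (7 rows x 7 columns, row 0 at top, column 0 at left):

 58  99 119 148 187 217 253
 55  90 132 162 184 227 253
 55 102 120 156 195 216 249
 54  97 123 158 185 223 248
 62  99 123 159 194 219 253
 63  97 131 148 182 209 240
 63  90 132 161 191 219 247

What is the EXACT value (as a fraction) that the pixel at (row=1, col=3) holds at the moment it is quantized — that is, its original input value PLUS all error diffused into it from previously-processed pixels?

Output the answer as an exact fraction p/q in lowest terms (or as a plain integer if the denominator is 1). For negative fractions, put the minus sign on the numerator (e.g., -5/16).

Answer: 30063711/131072

Derivation:
(0,0): OLD=58 → NEW=0, ERR=58
(0,1): OLD=995/8 → NEW=0, ERR=995/8
(0,2): OLD=22197/128 → NEW=255, ERR=-10443/128
(0,3): OLD=230003/2048 → NEW=0, ERR=230003/2048
(0,4): OLD=7737637/32768 → NEW=255, ERR=-618203/32768
(0,5): OLD=109443075/524288 → NEW=255, ERR=-24250365/524288
(0,6): OLD=1952565269/8388608 → NEW=255, ERR=-186529771/8388608
(1,0): OLD=12345/128 → NEW=0, ERR=12345/128
(1,1): OLD=163215/1024 → NEW=255, ERR=-97905/1024
(1,2): OLD=3063995/32768 → NEW=0, ERR=3063995/32768
(1,3): OLD=30063711/131072 → NEW=255, ERR=-3359649/131072
Target (1,3): original=162, with diffused error = 30063711/131072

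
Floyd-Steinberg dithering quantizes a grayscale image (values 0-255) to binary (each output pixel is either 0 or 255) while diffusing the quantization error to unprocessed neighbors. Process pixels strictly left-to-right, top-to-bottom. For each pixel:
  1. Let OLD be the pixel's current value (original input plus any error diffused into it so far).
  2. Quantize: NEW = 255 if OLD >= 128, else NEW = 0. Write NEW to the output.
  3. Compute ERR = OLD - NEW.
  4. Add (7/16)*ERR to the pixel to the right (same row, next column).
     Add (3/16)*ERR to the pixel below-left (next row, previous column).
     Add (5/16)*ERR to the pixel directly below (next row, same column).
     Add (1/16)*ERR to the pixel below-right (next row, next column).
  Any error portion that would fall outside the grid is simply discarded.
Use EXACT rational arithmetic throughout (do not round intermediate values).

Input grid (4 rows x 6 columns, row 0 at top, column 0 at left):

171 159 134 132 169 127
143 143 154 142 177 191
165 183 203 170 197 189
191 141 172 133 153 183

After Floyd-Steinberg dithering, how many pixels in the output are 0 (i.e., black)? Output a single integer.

Answer: 8

Derivation:
(0,0): OLD=171 → NEW=255, ERR=-84
(0,1): OLD=489/4 → NEW=0, ERR=489/4
(0,2): OLD=11999/64 → NEW=255, ERR=-4321/64
(0,3): OLD=104921/1024 → NEW=0, ERR=104921/1024
(0,4): OLD=3503343/16384 → NEW=255, ERR=-674577/16384
(0,5): OLD=28570249/262144 → NEW=0, ERR=28570249/262144
(1,0): OLD=8939/64 → NEW=255, ERR=-7381/64
(1,1): OLD=57773/512 → NEW=0, ERR=57773/512
(1,2): OLD=3426225/16384 → NEW=255, ERR=-751695/16384
(1,3): OLD=9306589/65536 → NEW=255, ERR=-7405091/65536
(1,4): OLD=593653623/4194304 → NEW=255, ERR=-475893897/4194304
(1,5): OLD=11599463953/67108864 → NEW=255, ERR=-5513296367/67108864
(2,0): OLD=1229759/8192 → NEW=255, ERR=-859201/8192
(2,1): OLD=41042597/262144 → NEW=255, ERR=-25804123/262144
(2,2): OLD=551397935/4194304 → NEW=255, ERR=-518149585/4194304
(2,3): OLD=1895857527/33554432 → NEW=0, ERR=1895857527/33554432
(2,4): OLD=175874930661/1073741824 → NEW=255, ERR=-97929234459/1073741824
(2,5): OLD=1998598087571/17179869184 → NEW=0, ERR=1998598087571/17179869184
(3,0): OLD=586227535/4194304 → NEW=255, ERR=-483319985/4194304
(3,1): OLD=1010210211/33554432 → NEW=0, ERR=1010210211/33554432
(3,2): OLD=40535964889/268435456 → NEW=255, ERR=-27915076391/268435456
(3,3): OLD=1380203669707/17179869184 → NEW=0, ERR=1380203669707/17179869184
(3,4): OLD=25424940005099/137438953472 → NEW=255, ERR=-9621993130261/137438953472
(3,5): OLD=402476285346277/2199023255552 → NEW=255, ERR=-158274644819483/2199023255552
Output grid:
  Row 0: #.#.#.  (3 black, running=3)
  Row 1: #.####  (1 black, running=4)
  Row 2: ###.#.  (2 black, running=6)
  Row 3: #.#.##  (2 black, running=8)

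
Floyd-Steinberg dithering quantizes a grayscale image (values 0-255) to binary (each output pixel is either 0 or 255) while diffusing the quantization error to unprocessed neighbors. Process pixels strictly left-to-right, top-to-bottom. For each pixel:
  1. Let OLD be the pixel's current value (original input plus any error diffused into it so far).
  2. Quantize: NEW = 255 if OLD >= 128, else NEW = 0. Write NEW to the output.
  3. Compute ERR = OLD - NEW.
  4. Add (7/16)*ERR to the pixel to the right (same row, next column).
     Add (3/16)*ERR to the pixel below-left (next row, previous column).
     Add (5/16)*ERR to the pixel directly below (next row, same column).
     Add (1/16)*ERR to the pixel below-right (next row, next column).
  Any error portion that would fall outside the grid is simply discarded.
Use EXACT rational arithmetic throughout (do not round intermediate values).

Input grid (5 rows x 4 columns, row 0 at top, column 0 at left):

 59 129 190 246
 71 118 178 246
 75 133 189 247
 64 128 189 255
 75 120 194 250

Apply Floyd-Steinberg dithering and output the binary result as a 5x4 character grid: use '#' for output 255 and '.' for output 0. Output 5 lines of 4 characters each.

Answer: .###
..##
.###
.#.#
.###

Derivation:
(0,0): OLD=59 → NEW=0, ERR=59
(0,1): OLD=2477/16 → NEW=255, ERR=-1603/16
(0,2): OLD=37419/256 → NEW=255, ERR=-27861/256
(0,3): OLD=812589/4096 → NEW=255, ERR=-231891/4096
(1,0): OLD=18087/256 → NEW=0, ERR=18087/256
(1,1): OLD=206609/2048 → NEW=0, ERR=206609/2048
(1,2): OLD=11223013/65536 → NEW=255, ERR=-5488667/65536
(1,3): OLD=193845331/1048576 → NEW=255, ERR=-73541549/1048576
(2,0): OLD=3800907/32768 → NEW=0, ERR=3800907/32768
(2,1): OLD=213895017/1048576 → NEW=255, ERR=-53491863/1048576
(2,2): OLD=280314573/2097152 → NEW=255, ERR=-254459187/2097152
(2,3): OLD=5595677561/33554432 → NEW=255, ERR=-2960702599/33554432
(3,0): OLD=1521411355/16777216 → NEW=0, ERR=1521411355/16777216
(3,1): OLD=36569312709/268435456 → NEW=255, ERR=-31881728571/268435456
(3,2): OLD=340972059963/4294967296 → NEW=0, ERR=340972059963/4294967296
(3,3): OLD=17494288909085/68719476736 → NEW=255, ERR=-29177658595/68719476736
(4,0): OLD=348190269887/4294967296 → NEW=0, ERR=348190269887/4294967296
(4,1): OLD=4772764149309/34359738368 → NEW=255, ERR=-3988969134531/34359738368
(4,2): OLD=176488197212189/1099511627776 → NEW=255, ERR=-103887267870691/1099511627776
(4,3): OLD=3755790270672091/17592186044416 → NEW=255, ERR=-730217170653989/17592186044416
Row 0: .###
Row 1: ..##
Row 2: .###
Row 3: .#.#
Row 4: .###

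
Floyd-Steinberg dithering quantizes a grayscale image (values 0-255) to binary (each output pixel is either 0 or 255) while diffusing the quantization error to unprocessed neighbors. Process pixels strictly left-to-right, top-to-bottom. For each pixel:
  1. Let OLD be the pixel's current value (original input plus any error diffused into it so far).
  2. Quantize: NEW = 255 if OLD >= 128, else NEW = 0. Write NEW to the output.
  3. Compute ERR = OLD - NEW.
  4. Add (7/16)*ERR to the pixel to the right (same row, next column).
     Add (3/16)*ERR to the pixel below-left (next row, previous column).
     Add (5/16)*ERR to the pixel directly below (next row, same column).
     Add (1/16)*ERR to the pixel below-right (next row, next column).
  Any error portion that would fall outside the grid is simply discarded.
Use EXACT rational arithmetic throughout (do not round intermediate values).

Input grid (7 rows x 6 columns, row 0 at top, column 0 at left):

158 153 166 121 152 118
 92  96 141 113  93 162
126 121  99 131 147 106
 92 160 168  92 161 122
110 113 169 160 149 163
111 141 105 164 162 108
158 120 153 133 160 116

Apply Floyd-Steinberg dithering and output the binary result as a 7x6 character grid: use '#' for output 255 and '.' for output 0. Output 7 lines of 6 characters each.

(0,0): OLD=158 → NEW=255, ERR=-97
(0,1): OLD=1769/16 → NEW=0, ERR=1769/16
(0,2): OLD=54879/256 → NEW=255, ERR=-10401/256
(0,3): OLD=422809/4096 → NEW=0, ERR=422809/4096
(0,4): OLD=12921135/65536 → NEW=255, ERR=-3790545/65536
(0,5): OLD=97198153/1048576 → NEW=0, ERR=97198153/1048576
(1,0): OLD=21099/256 → NEW=0, ERR=21099/256
(1,1): OLD=313197/2048 → NEW=255, ERR=-209043/2048
(1,2): OLD=7203185/65536 → NEW=0, ERR=7203185/65536
(1,3): OLD=47175453/262144 → NEW=255, ERR=-19671267/262144
(1,4): OLD=1106075575/16777216 → NEW=0, ERR=1106075575/16777216
(1,5): OLD=58034545617/268435456 → NEW=255, ERR=-10416495663/268435456
(2,0): OLD=4345599/32768 → NEW=255, ERR=-4010241/32768
(2,1): OLD=64298341/1048576 → NEW=0, ERR=64298341/1048576
(2,2): OLD=2344202351/16777216 → NEW=255, ERR=-1933987729/16777216
(2,3): OLD=10247283639/134217728 → NEW=0, ERR=10247283639/134217728
(2,4): OLD=811915345061/4294967296 → NEW=255, ERR=-283301315419/4294967296
(2,5): OLD=4750991020243/68719476736 → NEW=0, ERR=4750991020243/68719476736
(3,0): OLD=1094760335/16777216 → NEW=0, ERR=1094760335/16777216
(3,1): OLD=23950828003/134217728 → NEW=255, ERR=-10274692637/134217728
(3,2): OLD=125233466905/1073741824 → NEW=0, ERR=125233466905/1073741824
(3,3): OLD=10123289510411/68719476736 → NEW=255, ERR=-7400177057269/68719476736
(3,4): OLD=61027804860715/549755813888 → NEW=0, ERR=61027804860715/549755813888
(3,5): OLD=1654095055170469/8796093022208 → NEW=255, ERR=-588908665492571/8796093022208
(4,0): OLD=249189536769/2147483648 → NEW=0, ERR=249189536769/2147483648
(4,1): OLD=5696531906317/34359738368 → NEW=255, ERR=-3065201377523/34359738368
(4,2): OLD=155518181416471/1099511627776 → NEW=255, ERR=-124857283666409/1099511627776
(4,3): OLD=1843140516135187/17592186044416 → NEW=0, ERR=1843140516135187/17592186044416
(4,4): OLD=59178306600932163/281474976710656 → NEW=255, ERR=-12597812460285117/281474976710656
(4,5): OLD=582922901649269749/4503599627370496 → NEW=255, ERR=-565495003330206731/4503599627370496
(5,0): OLD=71762454150519/549755813888 → NEW=255, ERR=-68425278390921/549755813888
(5,1): OLD=785125306212583/17592186044416 → NEW=0, ERR=785125306212583/17592186044416
(5,2): OLD=14511102723954013/140737488355328 → NEW=0, ERR=14511102723954013/140737488355328
(5,3): OLD=1019440116315476431/4503599627370496 → NEW=255, ERR=-128977788664000049/4503599627370496
(5,4): OLD=1067252459851687951/9007199254740992 → NEW=0, ERR=1067252459851687951/9007199254740992
(5,5): OLD=16977127499123058779/144115188075855872 → NEW=0, ERR=16977127499123058779/144115188075855872
(6,0): OLD=35880377696374037/281474976710656 → NEW=0, ERR=35880377696374037/281474976710656
(6,1): OLD=906437497463656945/4503599627370496 → NEW=255, ERR=-241980407515819535/4503599627370496
(6,2): OLD=2866696045855825161/18014398509481984 → NEW=255, ERR=-1726975574062080759/18014398509481984
(6,3): OLD=31927191144239337029/288230376151711744 → NEW=0, ERR=31927191144239337029/288230376151711744
(6,4): OLD=1225728681054569845541/4611686018427387904 → NEW=255, ERR=49748746355585930021/4611686018427387904
(6,5): OLD=12170304133994087095523/73786976294838206464 → NEW=255, ERR=-6645374821189655552797/73786976294838206464
Row 0: #.#.#.
Row 1: .#.#.#
Row 2: #.#.#.
Row 3: .#.#.#
Row 4: .##.##
Row 5: #..#..
Row 6: .##.##

Answer: #.#.#.
.#.#.#
#.#.#.
.#.#.#
.##.##
#..#..
.##.##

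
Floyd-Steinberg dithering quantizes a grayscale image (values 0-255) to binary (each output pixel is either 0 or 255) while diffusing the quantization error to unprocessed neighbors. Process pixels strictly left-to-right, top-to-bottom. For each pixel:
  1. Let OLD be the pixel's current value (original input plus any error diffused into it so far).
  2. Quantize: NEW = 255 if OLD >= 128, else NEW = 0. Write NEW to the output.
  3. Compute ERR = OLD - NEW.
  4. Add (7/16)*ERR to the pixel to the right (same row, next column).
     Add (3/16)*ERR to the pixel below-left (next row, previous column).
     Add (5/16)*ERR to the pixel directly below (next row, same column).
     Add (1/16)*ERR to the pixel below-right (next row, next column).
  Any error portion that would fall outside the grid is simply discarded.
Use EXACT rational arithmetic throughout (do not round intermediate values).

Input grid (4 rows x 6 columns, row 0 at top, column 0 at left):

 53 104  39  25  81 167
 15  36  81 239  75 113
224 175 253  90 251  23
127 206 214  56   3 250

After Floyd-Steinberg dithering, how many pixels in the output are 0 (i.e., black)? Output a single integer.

(0,0): OLD=53 → NEW=0, ERR=53
(0,1): OLD=2035/16 → NEW=0, ERR=2035/16
(0,2): OLD=24229/256 → NEW=0, ERR=24229/256
(0,3): OLD=272003/4096 → NEW=0, ERR=272003/4096
(0,4): OLD=7212437/65536 → NEW=0, ERR=7212437/65536
(0,5): OLD=225599251/1048576 → NEW=255, ERR=-41787629/1048576
(1,0): OLD=14185/256 → NEW=0, ERR=14185/256
(1,1): OLD=247903/2048 → NEW=0, ERR=247903/2048
(1,2): OLD=12054347/65536 → NEW=255, ERR=-4657333/65536
(1,3): OLD=66902127/262144 → NEW=255, ERR=55407/262144
(1,4): OLD=1781107437/16777216 → NEW=0, ERR=1781107437/16777216
(1,5): OLD=41304332139/268435456 → NEW=255, ERR=-27146709141/268435456
(2,0): OLD=8651141/32768 → NEW=255, ERR=295301/32768
(2,1): OLD=216958855/1048576 → NEW=255, ERR=-50428025/1048576
(2,2): OLD=3646644053/16777216 → NEW=255, ERR=-631546027/16777216
(2,3): OLD=11953572077/134217728 → NEW=0, ERR=11953572077/134217728
(2,4): OLD=1306492004679/4294967296 → NEW=255, ERR=211275344199/4294967296
(2,5): OLD=1343702146913/68719476736 → NEW=0, ERR=1343702146913/68719476736
(3,0): OLD=2026670517/16777216 → NEW=0, ERR=2026670517/16777216
(3,1): OLD=31853355793/134217728 → NEW=255, ERR=-2372164847/134217728
(3,2): OLD=223550217347/1073741824 → NEW=255, ERR=-50253947773/1073741824
(3,3): OLD=4825901941577/68719476736 → NEW=0, ERR=4825901941577/68719476736
(3,4): OLD=32066605677225/549755813888 → NEW=0, ERR=32066605677225/549755813888
(3,5): OLD=2504280825226567/8796093022208 → NEW=255, ERR=261277104563527/8796093022208
Output grid:
  Row 0: .....#  (5 black, running=5)
  Row 1: ..##.#  (3 black, running=8)
  Row 2: ###.#.  (2 black, running=10)
  Row 3: .##..#  (3 black, running=13)

Answer: 13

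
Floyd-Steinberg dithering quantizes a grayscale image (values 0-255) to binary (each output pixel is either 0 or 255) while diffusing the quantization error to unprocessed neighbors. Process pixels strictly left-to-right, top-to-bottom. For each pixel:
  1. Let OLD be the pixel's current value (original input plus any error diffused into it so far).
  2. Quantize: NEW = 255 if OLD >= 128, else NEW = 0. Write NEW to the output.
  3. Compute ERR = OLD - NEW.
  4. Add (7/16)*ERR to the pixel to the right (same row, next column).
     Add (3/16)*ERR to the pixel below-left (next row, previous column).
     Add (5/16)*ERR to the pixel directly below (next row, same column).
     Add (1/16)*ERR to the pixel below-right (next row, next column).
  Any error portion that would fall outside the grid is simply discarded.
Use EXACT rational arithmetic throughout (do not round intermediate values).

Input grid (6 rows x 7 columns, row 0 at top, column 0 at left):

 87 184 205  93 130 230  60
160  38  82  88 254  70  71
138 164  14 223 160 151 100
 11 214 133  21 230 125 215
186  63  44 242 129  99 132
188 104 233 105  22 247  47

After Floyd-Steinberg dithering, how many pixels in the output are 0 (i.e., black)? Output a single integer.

(0,0): OLD=87 → NEW=0, ERR=87
(0,1): OLD=3553/16 → NEW=255, ERR=-527/16
(0,2): OLD=48791/256 → NEW=255, ERR=-16489/256
(0,3): OLD=265505/4096 → NEW=0, ERR=265505/4096
(0,4): OLD=10378215/65536 → NEW=255, ERR=-6333465/65536
(0,5): OLD=196838225/1048576 → NEW=255, ERR=-70548655/1048576
(0,6): OLD=512792375/16777216 → NEW=0, ERR=512792375/16777216
(1,0): OLD=46339/256 → NEW=255, ERR=-18941/256
(1,1): OLD=-23147/2048 → NEW=0, ERR=-23147/2048
(1,2): OLD=4392377/65536 → NEW=0, ERR=4392377/65536
(1,3): OLD=30260037/262144 → NEW=0, ERR=30260037/262144
(1,4): OLD=4458340015/16777216 → NEW=255, ERR=180149935/16777216
(1,5): OLD=7162324575/134217728 → NEW=0, ERR=7162324575/134217728
(1,6): OLD=214089078193/2147483648 → NEW=0, ERR=214089078193/2147483648
(2,0): OLD=3694903/32768 → NEW=0, ERR=3694903/32768
(2,1): OLD=228319821/1048576 → NEW=255, ERR=-39067059/1048576
(2,2): OLD=664070951/16777216 → NEW=0, ERR=664070951/16777216
(2,3): OLD=37928856751/134217728 → NEW=255, ERR=3703336111/134217728
(2,4): OLD=206853423263/1073741824 → NEW=255, ERR=-66950741857/1073741824
(2,5): OLD=5489322499829/34359738368 → NEW=255, ERR=-3272410784011/34359738368
(2,6): OLD=51029387247363/549755813888 → NEW=0, ERR=51029387247363/549755813888
(3,0): OLD=658532679/16777216 → NEW=0, ERR=658532679/16777216
(3,1): OLD=31406777403/134217728 → NEW=255, ERR=-2818743237/134217728
(3,2): OLD=149278192673/1073741824 → NEW=255, ERR=-124525972447/1073741824
(3,3): OLD=-130280698633/4294967296 → NEW=0, ERR=-130280698633/4294967296
(3,4): OLD=99566821066055/549755813888 → NEW=255, ERR=-40620911475385/549755813888
(3,5): OLD=336090883319365/4398046511104 → NEW=0, ERR=336090883319365/4398046511104
(3,6): OLD=19104223090974427/70368744177664 → NEW=255, ERR=1160193325670107/70368744177664
(4,0): OLD=417317035977/2147483648 → NEW=255, ERR=-130291294263/2147483648
(4,1): OLD=364261346613/34359738368 → NEW=0, ERR=364261346613/34359738368
(4,2): OLD=2966594609979/549755813888 → NEW=0, ERR=2966594609979/549755813888
(4,3): OLD=940210497100025/4398046511104 → NEW=255, ERR=-181291363231495/4398046511104
(4,4): OLD=3529278605920347/35184372088832 → NEW=0, ERR=3529278605920347/35184372088832
(4,5): OLD=186042365234014875/1125899906842624 → NEW=255, ERR=-101062111010854245/1125899906842624
(4,6): OLD=1849320558359008173/18014398509481984 → NEW=0, ERR=1849320558359008173/18014398509481984
(5,0): OLD=94023573509743/549755813888 → NEW=255, ERR=-46164159031697/549755813888
(5,1): OLD=298165340657701/4398046511104 → NEW=0, ERR=298165340657701/4398046511104
(5,2): OLD=9052244962535379/35184372088832 → NEW=255, ERR=80230079883219/35184372088832
(5,3): OLD=31598699505980095/281474976710656 → NEW=0, ERR=31598699505980095/281474976710656
(5,4): OLD=1496168008303476373/18014398509481984 → NEW=0, ERR=1496168008303476373/18014398509481984
(5,5): OLD=40468031204018518981/144115188075855872 → NEW=255, ERR=3718658244675271621/144115188075855872
(5,6): OLD=195442101270741500651/2305843009213693952 → NEW=0, ERR=195442101270741500651/2305843009213693952
Output grid:
  Row 0: .##.##.  (3 black, running=3)
  Row 1: #...#..  (5 black, running=8)
  Row 2: .#.###.  (3 black, running=11)
  Row 3: .##.#.#  (3 black, running=14)
  Row 4: #..#.#.  (4 black, running=18)
  Row 5: #.#..#.  (4 black, running=22)

Answer: 22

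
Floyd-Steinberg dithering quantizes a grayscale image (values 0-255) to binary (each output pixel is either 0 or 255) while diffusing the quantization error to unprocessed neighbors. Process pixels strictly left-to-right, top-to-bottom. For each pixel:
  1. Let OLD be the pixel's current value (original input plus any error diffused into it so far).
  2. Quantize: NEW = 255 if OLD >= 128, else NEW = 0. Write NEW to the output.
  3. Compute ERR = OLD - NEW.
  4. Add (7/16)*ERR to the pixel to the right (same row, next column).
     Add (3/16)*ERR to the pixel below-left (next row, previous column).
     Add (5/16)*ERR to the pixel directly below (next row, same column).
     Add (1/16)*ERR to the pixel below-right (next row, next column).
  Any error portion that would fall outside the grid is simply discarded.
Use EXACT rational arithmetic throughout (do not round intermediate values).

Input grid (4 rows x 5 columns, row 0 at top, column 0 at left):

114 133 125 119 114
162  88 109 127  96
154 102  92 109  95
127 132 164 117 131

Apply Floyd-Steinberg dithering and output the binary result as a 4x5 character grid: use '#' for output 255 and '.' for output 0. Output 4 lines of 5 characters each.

(0,0): OLD=114 → NEW=0, ERR=114
(0,1): OLD=1463/8 → NEW=255, ERR=-577/8
(0,2): OLD=11961/128 → NEW=0, ERR=11961/128
(0,3): OLD=327439/2048 → NEW=255, ERR=-194801/2048
(0,4): OLD=2371945/32768 → NEW=0, ERR=2371945/32768
(1,0): OLD=23565/128 → NEW=255, ERR=-9075/128
(1,1): OLD=60507/1024 → NEW=0, ERR=60507/1024
(1,2): OLD=4643575/32768 → NEW=255, ERR=-3712265/32768
(1,3): OLD=8798123/131072 → NEW=0, ERR=8798123/131072
(1,4): OLD=297885089/2097152 → NEW=255, ERR=-236888671/2097152
(2,0): OLD=2341657/16384 → NEW=255, ERR=-1836263/16384
(2,1): OLD=23990819/524288 → NEW=0, ERR=23990819/524288
(2,2): OLD=779263529/8388608 → NEW=0, ERR=779263529/8388608
(2,3): OLD=19106972523/134217728 → NEW=255, ERR=-15118548117/134217728
(2,4): OLD=31386012973/2147483648 → NEW=0, ERR=31386012973/2147483648
(3,0): OLD=843523593/8388608 → NEW=0, ERR=843523593/8388608
(3,1): OLD=13469147349/67108864 → NEW=255, ERR=-3643612971/67108864
(3,2): OLD=324303824311/2147483648 → NEW=255, ERR=-223304505929/2147483648
(3,3): OLD=192640437567/4294967296 → NEW=0, ERR=192640437567/4294967296
(3,4): OLD=10180801105371/68719476736 → NEW=255, ERR=-7342665462309/68719476736
Row 0: .#.#.
Row 1: #.#.#
Row 2: #..#.
Row 3: .##.#

Answer: .#.#.
#.#.#
#..#.
.##.#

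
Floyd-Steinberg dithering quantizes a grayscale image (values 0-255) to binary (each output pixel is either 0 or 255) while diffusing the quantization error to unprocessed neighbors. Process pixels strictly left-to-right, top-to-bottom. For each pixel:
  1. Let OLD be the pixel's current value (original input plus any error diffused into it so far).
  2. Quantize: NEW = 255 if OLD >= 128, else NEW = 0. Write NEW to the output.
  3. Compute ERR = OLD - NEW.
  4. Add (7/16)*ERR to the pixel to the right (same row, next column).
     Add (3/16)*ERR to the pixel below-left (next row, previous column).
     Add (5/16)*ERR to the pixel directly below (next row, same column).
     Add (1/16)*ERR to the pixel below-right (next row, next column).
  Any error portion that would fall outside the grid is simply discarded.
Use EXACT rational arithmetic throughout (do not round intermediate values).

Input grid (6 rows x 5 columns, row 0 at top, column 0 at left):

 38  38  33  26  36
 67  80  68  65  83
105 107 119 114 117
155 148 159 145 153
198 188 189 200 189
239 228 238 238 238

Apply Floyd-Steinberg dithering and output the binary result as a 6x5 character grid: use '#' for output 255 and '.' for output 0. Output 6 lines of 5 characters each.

(0,0): OLD=38 → NEW=0, ERR=38
(0,1): OLD=437/8 → NEW=0, ERR=437/8
(0,2): OLD=7283/128 → NEW=0, ERR=7283/128
(0,3): OLD=104229/2048 → NEW=0, ERR=104229/2048
(0,4): OLD=1909251/32768 → NEW=0, ERR=1909251/32768
(1,0): OLD=11407/128 → NEW=0, ERR=11407/128
(1,1): OLD=152681/1024 → NEW=255, ERR=-108439/1024
(1,2): OLD=1717277/32768 → NEW=0, ERR=1717277/32768
(1,3): OLD=15507545/131072 → NEW=0, ERR=15507545/131072
(1,4): OLD=327472107/2097152 → NEW=255, ERR=-207301653/2097152
(2,0): OLD=1851283/16384 → NEW=0, ERR=1851283/16384
(2,1): OLD=72738561/524288 → NEW=255, ERR=-60954879/524288
(2,2): OLD=839512131/8388608 → NEW=0, ERR=839512131/8388608
(2,3): OLD=24091823385/134217728 → NEW=255, ERR=-10133697255/134217728
(2,4): OLD=129862903151/2147483648 → NEW=0, ERR=129862903151/2147483648
(3,0): OLD=1413574883/8388608 → NEW=255, ERR=-725520157/8388608
(3,1): OLD=6687792807/67108864 → NEW=0, ERR=6687792807/67108864
(3,2): OLD=456234429021/2147483648 → NEW=255, ERR=-91373901219/2147483648
(3,3): OLD=517044098677/4294967296 → NEW=0, ERR=517044098677/4294967296
(3,4): OLD=15107739350697/68719476736 → NEW=255, ERR=-2415727216983/68719476736
(4,0): OLD=203643453293/1073741824 → NEW=255, ERR=-70160711827/1073741824
(4,1): OLD=6087572832877/34359738368 → NEW=255, ERR=-2674160450963/34359738368
(4,2): OLD=93708021856003/549755813888 → NEW=255, ERR=-46479710685437/549755813888
(4,3): OLD=1683399680877165/8796093022208 → NEW=255, ERR=-559604039785875/8796093022208
(4,4): OLD=22194997915877243/140737488355328 → NEW=255, ERR=-13693061614731397/140737488355328
(5,0): OLD=112143444274023/549755813888 → NEW=255, ERR=-28044288267417/549755813888
(5,1): OLD=709952469301365/4398046511104 → NEW=255, ERR=-411549391030155/4398046511104
(5,2): OLD=21652056704506781/140737488355328 → NEW=255, ERR=-14236002826101859/140737488355328
(5,3): OLD=84632505477959987/562949953421312 → NEW=255, ERR=-58919732644474573/562949953421312
(5,4): OLD=1421599403276110145/9007199254740992 → NEW=255, ERR=-875236406682842815/9007199254740992
Row 0: .....
Row 1: .#..#
Row 2: .#.#.
Row 3: #.#.#
Row 4: #####
Row 5: #####

Answer: .....
.#..#
.#.#.
#.#.#
#####
#####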